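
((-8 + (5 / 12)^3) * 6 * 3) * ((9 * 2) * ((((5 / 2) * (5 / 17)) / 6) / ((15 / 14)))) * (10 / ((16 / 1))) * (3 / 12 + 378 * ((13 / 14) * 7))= -23563307425 / 52224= -451196.91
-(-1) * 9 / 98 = 9 / 98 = 0.09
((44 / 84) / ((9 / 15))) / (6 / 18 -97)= -0.01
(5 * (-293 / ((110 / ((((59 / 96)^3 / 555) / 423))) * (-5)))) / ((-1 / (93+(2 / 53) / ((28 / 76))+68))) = -399629128127 / 941826996633600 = -0.00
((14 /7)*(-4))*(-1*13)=104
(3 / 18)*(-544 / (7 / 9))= -816 / 7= -116.57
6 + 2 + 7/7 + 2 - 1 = 10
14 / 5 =2.80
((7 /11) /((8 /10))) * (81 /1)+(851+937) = 81507 /44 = 1852.43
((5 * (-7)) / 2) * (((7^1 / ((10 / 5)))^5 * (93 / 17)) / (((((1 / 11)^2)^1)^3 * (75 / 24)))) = -19383281348277 / 680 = -28504825512.17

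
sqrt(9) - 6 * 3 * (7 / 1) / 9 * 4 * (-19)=1067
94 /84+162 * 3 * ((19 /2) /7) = 27749 /42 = 660.69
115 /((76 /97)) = 11155 /76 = 146.78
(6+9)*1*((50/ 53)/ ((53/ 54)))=40500/ 2809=14.42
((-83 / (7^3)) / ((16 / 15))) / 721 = -1245 / 3956848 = -0.00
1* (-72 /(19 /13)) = -936 /19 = -49.26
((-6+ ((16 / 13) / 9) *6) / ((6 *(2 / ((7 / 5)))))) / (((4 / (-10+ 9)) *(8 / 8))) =707 / 4680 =0.15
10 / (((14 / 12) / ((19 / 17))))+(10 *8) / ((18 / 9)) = 5900 / 119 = 49.58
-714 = -714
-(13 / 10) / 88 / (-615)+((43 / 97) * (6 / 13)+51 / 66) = 666996193 / 682453200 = 0.98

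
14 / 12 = 7 / 6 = 1.17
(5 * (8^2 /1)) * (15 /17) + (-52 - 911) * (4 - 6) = 2208.35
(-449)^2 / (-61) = -3304.93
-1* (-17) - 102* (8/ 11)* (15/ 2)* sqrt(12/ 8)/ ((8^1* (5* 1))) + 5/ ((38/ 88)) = 543/ 19 - 153* sqrt(6)/ 22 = 11.54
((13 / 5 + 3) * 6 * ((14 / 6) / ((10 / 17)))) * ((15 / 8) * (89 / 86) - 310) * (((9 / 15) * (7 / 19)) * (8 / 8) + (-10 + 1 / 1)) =774962391 / 2150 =360447.62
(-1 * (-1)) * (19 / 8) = 19 / 8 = 2.38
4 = 4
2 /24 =1 /12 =0.08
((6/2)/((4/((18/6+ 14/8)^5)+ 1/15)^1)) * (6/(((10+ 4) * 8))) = 334273365/142102184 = 2.35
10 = 10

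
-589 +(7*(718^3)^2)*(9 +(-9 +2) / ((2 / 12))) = -31648901837737297933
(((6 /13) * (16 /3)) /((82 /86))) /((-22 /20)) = -13760 /5863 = -2.35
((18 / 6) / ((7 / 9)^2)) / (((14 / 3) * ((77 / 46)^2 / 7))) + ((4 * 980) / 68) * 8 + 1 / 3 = 6877328159 / 14816571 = 464.16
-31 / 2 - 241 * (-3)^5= 117095 / 2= 58547.50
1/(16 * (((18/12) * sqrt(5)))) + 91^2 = sqrt(5)/120 + 8281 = 8281.02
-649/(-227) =649/227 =2.86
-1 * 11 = -11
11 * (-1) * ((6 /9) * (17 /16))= -187 /24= -7.79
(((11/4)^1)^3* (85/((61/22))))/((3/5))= 1062.57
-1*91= -91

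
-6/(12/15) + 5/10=-7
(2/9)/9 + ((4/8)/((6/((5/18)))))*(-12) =-41/162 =-0.25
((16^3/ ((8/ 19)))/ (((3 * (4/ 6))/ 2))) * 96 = 933888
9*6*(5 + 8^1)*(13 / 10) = 4563 / 5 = 912.60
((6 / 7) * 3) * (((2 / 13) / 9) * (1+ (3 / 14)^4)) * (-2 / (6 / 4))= -38497 / 655473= -0.06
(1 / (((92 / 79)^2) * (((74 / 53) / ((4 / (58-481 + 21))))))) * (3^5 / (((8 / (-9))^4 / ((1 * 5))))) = -10.23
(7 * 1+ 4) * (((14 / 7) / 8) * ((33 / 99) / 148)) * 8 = 11 / 222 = 0.05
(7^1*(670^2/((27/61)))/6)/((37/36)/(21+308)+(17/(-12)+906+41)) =63062818700/50397867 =1251.30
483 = 483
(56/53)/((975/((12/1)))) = 224/17225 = 0.01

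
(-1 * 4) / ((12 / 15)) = -5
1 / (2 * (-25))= -1 / 50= -0.02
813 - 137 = 676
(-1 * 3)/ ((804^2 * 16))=-1/ 3447552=-0.00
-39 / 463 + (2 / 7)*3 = 2505 / 3241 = 0.77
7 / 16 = 0.44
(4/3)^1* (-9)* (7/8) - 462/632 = -3549/316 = -11.23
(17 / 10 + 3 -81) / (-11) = 763 / 110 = 6.94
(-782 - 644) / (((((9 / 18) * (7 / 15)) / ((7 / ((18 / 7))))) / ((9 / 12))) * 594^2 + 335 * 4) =-24955 / 729122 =-0.03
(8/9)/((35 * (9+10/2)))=4/2205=0.00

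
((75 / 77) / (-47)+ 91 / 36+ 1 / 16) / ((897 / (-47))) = -1339087 / 9945936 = -0.13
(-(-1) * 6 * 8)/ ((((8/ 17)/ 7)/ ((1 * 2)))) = 1428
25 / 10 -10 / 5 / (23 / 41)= -49 / 46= -1.07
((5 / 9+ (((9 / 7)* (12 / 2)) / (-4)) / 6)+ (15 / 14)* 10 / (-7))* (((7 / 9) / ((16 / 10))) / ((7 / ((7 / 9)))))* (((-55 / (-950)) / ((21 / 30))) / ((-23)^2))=-125785 / 11489016672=-0.00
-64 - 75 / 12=-281 / 4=-70.25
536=536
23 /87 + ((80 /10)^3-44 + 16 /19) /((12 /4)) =258769 /1653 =156.55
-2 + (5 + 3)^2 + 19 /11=701 /11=63.73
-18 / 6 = -3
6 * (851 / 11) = 5106 / 11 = 464.18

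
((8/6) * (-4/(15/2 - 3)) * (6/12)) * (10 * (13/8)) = -260/27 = -9.63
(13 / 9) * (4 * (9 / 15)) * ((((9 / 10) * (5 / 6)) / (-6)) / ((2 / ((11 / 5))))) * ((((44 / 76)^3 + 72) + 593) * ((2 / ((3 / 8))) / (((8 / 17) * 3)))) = -1197.84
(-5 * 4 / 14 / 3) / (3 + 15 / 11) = -55 / 504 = -0.11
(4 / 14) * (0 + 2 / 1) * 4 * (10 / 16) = 10 / 7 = 1.43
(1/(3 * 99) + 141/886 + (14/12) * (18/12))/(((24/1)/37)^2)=1377929987/303139584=4.55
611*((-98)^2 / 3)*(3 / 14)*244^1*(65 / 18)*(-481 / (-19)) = 1598761162180 / 171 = 9349480480.58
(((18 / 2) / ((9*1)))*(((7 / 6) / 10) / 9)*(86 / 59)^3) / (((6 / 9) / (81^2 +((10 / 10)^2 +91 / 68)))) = 82797238181 / 209486580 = 395.24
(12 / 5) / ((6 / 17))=34 / 5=6.80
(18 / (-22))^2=81 / 121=0.67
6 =6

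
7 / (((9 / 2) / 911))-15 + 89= 13420 / 9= 1491.11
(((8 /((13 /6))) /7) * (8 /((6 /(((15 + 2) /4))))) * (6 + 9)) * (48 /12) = 16320 /91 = 179.34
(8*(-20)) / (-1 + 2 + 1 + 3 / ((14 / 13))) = -2240 / 67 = -33.43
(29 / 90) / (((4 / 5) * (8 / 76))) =551 / 144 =3.83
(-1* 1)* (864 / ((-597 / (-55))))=-15840 / 199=-79.60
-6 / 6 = -1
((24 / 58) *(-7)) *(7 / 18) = -98 / 87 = -1.13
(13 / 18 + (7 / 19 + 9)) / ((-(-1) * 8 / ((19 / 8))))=3451 / 1152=3.00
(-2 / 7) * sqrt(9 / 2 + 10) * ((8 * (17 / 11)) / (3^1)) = -136 * sqrt(58) / 231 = -4.48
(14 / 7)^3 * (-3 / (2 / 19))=-228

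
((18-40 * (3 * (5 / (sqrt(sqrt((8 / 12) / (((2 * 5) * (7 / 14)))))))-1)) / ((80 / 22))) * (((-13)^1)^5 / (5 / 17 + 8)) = 11509492.26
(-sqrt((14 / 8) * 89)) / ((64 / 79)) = -79 * sqrt(623) / 128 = -15.40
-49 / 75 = -0.65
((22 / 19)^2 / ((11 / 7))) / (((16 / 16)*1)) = 308 / 361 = 0.85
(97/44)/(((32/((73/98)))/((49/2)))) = 7081/5632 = 1.26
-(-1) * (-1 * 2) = -2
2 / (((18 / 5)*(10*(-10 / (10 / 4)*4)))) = -1 / 288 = -0.00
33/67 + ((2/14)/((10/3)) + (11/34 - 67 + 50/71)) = -185213444/2830415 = -65.44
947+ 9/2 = 1903/2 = 951.50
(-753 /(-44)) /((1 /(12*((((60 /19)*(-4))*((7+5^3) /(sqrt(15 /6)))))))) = -1301184*sqrt(10) /19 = -216563.43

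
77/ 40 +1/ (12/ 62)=851/ 120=7.09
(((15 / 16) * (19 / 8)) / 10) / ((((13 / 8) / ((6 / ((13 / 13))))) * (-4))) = -171 / 832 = -0.21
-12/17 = -0.71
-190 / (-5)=38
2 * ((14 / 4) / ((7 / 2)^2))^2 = 8 / 49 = 0.16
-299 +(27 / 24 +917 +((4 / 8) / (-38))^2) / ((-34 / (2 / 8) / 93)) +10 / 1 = -720207367 / 785536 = -916.84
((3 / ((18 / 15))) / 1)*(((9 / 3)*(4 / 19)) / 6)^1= 0.26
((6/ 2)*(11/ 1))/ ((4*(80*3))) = 11/ 320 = 0.03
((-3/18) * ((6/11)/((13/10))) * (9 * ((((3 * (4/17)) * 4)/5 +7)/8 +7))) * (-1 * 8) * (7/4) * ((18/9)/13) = 340389/31603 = 10.77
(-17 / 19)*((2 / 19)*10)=-0.94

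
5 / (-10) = -1 / 2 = -0.50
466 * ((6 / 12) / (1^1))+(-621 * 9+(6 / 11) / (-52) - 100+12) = -1556987 / 286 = -5444.01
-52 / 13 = -4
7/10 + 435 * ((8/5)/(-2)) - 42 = -3893/10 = -389.30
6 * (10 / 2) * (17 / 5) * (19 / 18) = 323 / 3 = 107.67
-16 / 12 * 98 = -392 / 3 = -130.67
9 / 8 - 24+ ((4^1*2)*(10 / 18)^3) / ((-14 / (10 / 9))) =-8444641 / 367416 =-22.98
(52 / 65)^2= 16 / 25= 0.64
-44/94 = -22/47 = -0.47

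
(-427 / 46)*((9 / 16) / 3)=-1281 / 736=-1.74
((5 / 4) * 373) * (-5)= -2331.25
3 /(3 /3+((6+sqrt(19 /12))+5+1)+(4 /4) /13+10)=140400 /1076789 - 1014*sqrt(57) /1076789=0.12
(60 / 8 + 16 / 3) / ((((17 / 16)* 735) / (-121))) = -10648 / 5355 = -1.99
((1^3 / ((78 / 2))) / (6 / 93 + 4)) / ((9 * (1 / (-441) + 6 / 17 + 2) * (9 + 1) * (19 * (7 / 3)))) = 0.00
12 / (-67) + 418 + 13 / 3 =84853 / 201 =422.15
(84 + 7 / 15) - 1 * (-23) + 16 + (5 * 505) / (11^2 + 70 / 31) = 8250617 / 57315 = 143.95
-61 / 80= -0.76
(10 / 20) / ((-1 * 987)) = -1 / 1974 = -0.00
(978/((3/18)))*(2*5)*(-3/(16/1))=-11002.50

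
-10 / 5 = -2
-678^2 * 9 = -4137156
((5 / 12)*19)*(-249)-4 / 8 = -7887 / 4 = -1971.75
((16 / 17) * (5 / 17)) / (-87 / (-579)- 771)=-0.00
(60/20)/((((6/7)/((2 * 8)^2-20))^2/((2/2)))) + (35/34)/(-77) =255171209/1122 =227425.32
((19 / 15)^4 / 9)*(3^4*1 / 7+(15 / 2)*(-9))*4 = -7558618 / 118125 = -63.99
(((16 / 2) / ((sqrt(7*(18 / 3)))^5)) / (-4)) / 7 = -sqrt(42) / 259308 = -0.00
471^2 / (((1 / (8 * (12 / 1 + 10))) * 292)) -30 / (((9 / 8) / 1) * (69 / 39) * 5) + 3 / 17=11449414675 / 85629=133709.55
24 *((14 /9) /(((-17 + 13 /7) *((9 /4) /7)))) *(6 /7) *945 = -329280 /53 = -6212.83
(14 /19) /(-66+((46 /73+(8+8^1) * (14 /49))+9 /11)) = -78694 /6405831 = -0.01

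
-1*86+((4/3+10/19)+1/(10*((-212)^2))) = -2155514183/25618080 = -84.14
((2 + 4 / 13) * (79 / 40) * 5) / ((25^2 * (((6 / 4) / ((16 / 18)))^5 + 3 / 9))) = 186384384 / 71654857625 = 0.00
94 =94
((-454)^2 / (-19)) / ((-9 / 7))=1442812 / 171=8437.50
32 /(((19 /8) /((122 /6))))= 15616 /57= 273.96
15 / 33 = 5 / 11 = 0.45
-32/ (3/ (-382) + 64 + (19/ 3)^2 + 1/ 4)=-220032/ 717533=-0.31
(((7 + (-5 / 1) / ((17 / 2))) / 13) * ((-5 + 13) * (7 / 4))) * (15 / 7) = 3270 / 221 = 14.80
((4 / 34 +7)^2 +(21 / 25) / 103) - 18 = 24311494 / 744175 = 32.67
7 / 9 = 0.78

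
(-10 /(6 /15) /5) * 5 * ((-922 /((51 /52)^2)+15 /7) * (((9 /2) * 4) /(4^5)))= 435315025 /1035776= 420.28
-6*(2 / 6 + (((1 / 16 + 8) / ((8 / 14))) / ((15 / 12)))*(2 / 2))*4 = -2789 / 10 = -278.90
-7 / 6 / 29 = -7 / 174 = -0.04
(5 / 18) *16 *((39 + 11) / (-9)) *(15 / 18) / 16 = -625 / 486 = -1.29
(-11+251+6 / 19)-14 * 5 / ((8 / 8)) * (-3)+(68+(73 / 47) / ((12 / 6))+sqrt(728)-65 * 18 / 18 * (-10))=2 * sqrt(182)+2087999 / 1786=1196.07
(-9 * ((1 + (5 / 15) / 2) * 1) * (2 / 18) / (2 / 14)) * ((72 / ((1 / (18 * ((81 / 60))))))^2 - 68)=-24998429.31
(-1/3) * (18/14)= -3/7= -0.43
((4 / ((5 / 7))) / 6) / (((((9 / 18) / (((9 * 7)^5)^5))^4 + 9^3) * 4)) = 16036947876072642781083972019898162804759429591258330525793689570069216188036709799035387675687473525515899180377317157894183405679064189357262005403278951736052731423012196985941352 / 50104007149958385374615209725024688648584103594402812657015427271059108290337549043557704066755006571861816439264560891877970154600161974463331436881387239209639033745896678297505338325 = 0.00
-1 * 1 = -1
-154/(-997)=154/997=0.15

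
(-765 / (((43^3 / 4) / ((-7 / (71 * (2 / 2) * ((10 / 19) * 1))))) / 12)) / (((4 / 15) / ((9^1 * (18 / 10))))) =29668842 / 5644997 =5.26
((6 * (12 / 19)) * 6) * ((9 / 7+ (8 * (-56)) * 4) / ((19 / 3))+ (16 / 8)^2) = -16015536 / 2527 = -6337.77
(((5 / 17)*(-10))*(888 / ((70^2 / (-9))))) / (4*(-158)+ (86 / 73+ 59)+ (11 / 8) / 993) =-2317328352 / 276227455637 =-0.01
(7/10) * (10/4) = 1.75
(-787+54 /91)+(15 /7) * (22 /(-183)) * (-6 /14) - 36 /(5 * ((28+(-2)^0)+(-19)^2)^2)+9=-49080524739 /63142625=-777.30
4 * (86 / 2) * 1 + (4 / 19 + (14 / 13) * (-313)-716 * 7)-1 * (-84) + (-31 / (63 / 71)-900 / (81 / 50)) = -88438741 / 15561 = -5683.36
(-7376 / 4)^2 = 3400336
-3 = -3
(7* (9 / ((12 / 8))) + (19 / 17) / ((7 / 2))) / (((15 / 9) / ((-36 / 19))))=-543888 / 11305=-48.11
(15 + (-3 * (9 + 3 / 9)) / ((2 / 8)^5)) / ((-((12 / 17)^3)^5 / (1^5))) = 82028457387116791180001 / 15407021574586368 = 5324095.70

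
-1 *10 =-10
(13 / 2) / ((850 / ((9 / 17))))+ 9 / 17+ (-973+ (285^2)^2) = 190667739958217 / 28900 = 6597499652.53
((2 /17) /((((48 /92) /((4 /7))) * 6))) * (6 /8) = 23 /1428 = 0.02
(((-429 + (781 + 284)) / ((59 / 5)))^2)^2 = 102260633760000 / 12117361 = 8439183.56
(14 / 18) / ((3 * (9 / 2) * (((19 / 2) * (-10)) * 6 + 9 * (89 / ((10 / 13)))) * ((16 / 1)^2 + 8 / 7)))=0.00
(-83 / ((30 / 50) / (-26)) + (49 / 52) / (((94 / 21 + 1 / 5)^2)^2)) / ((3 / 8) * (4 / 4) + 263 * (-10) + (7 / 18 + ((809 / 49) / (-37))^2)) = -643128644737573918227570 / 470104191264703904469509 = -1.37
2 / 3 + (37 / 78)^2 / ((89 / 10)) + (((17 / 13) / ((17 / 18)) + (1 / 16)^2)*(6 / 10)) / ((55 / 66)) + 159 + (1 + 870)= 446909029457 / 433180800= 1031.69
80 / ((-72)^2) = 5 / 324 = 0.02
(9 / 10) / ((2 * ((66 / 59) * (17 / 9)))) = 1593 / 7480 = 0.21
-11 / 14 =-0.79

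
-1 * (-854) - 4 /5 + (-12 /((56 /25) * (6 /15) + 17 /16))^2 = 68332764474 /76714445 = 890.74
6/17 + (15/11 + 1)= 508/187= 2.72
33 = 33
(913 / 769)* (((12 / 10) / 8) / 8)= 2739 / 123040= 0.02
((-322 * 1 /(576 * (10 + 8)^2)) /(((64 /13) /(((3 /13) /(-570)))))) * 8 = 161 /141834240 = 0.00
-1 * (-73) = 73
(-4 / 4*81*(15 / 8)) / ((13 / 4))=-1215 / 26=-46.73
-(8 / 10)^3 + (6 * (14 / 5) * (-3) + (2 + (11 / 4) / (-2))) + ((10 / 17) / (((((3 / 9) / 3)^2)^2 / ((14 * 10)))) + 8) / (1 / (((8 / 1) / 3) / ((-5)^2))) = 57584.45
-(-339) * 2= 678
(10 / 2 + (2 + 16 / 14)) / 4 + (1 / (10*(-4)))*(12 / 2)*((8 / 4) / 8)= 1119 / 560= 2.00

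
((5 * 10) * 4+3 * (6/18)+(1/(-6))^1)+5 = 1235/6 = 205.83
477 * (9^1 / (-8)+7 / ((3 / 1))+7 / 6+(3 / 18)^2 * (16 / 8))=9275 / 8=1159.38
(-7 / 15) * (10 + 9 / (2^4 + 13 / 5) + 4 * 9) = -10087 / 465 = -21.69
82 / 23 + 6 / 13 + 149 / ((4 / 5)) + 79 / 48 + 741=13389305 / 14352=932.92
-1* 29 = -29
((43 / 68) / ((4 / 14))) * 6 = 903 / 68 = 13.28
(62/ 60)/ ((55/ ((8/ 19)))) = 124/ 15675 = 0.01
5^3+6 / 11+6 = 1447 / 11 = 131.55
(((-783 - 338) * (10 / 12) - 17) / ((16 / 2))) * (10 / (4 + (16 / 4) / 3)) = -28535 / 128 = -222.93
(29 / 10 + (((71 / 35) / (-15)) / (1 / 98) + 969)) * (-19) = -2732143 / 150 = -18214.29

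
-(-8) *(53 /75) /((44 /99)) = 318 /25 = 12.72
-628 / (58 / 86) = -27004 / 29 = -931.17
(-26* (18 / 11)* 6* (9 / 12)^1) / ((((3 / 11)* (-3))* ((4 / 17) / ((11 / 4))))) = 2734.88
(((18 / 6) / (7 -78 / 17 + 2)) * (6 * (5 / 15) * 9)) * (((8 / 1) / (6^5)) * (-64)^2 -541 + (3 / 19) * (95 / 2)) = -4372961 / 675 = -6478.46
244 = 244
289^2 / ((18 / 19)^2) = 30151081 / 324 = 93058.89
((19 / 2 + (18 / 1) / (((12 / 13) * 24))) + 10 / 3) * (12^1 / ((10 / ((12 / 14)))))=393 / 28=14.04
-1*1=-1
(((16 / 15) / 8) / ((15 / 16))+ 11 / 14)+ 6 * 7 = 135223 / 3150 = 42.93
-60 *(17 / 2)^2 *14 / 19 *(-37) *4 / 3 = 157581.05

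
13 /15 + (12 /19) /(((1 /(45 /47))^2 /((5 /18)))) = 1.03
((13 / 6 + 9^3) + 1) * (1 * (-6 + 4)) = -4393 / 3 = -1464.33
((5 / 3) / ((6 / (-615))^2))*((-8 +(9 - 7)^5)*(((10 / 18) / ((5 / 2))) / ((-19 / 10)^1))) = -8405000 / 171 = -49152.05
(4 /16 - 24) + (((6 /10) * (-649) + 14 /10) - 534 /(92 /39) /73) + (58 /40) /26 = -362149379 /873080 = -414.80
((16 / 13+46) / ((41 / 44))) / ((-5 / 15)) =-81048 / 533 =-152.06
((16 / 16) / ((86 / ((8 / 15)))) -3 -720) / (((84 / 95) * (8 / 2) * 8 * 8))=-8860289 / 2774016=-3.19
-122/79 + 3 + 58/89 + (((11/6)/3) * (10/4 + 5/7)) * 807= 312485811/196868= 1587.29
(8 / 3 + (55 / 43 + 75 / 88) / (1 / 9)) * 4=248027 / 2838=87.39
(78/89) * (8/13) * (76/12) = 304/89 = 3.42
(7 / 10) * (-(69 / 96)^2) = -3703 / 10240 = -0.36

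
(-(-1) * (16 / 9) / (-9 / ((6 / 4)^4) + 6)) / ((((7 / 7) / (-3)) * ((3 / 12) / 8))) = -768 / 19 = -40.42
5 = 5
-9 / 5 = -1.80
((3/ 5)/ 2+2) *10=23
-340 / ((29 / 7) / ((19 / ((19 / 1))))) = -2380 / 29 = -82.07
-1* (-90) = 90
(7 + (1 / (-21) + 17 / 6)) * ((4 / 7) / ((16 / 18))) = 1233 / 196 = 6.29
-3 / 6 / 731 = -1 / 1462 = -0.00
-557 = -557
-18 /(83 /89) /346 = -801 /14359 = -0.06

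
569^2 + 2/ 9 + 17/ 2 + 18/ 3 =5827963/ 18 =323775.72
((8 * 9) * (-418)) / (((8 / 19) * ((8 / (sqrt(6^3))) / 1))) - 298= -107217 * sqrt(6) / 2 - 298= -131611.47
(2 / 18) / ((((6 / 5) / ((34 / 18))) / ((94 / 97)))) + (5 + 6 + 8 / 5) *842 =1250367241 / 117855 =10609.37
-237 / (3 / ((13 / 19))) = -1027 / 19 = -54.05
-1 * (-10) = 10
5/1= 5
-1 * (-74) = 74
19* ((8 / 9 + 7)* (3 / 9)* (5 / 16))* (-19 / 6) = -128155 / 2592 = -49.44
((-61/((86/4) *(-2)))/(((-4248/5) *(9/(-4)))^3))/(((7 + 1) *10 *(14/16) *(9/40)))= 7625/591357476931102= 0.00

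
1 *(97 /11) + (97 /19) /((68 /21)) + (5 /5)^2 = 161943 /14212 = 11.39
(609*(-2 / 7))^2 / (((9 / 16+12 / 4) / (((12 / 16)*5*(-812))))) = -491682240 / 19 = -25878012.63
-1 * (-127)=127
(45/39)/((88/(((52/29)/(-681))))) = -5/144826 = -0.00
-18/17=-1.06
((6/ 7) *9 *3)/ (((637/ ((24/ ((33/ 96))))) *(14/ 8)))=497664/ 343343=1.45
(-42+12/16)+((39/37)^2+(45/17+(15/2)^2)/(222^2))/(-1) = -15774337/372368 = -42.36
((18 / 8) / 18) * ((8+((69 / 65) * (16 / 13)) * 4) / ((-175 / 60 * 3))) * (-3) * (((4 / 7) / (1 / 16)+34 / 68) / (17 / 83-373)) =-115951 / 7908355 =-0.01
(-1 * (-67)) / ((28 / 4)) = 67 / 7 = 9.57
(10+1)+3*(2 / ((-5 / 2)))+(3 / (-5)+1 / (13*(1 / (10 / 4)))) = 8.19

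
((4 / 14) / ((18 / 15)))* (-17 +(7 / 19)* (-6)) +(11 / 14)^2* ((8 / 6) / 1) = -3492 / 931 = -3.75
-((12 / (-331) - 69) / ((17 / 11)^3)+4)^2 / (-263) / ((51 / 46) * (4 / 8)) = 52594728874938812 / 35471164013164317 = 1.48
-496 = -496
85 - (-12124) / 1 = 12209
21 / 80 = 0.26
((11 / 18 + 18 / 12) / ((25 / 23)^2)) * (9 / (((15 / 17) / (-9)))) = -512601 / 3125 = -164.03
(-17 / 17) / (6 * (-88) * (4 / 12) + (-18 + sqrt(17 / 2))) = sqrt(34) / 75255 + 388 / 75255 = 0.01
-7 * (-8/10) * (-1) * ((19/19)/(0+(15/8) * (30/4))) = -448/1125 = -0.40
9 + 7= 16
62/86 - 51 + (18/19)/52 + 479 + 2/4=4558949/10621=429.24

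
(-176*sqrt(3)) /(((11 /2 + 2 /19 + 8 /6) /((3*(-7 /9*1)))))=6688*sqrt(3) /113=102.51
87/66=29/22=1.32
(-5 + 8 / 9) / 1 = -37 / 9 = -4.11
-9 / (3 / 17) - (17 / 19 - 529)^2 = -100699567 / 361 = -278946.17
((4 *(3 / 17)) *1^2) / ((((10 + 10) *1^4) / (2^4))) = 48 / 85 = 0.56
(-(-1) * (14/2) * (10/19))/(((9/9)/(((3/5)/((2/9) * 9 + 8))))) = 21/95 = 0.22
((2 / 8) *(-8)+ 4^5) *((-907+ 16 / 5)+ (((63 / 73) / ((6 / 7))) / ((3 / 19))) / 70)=-1847181 / 2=-923590.50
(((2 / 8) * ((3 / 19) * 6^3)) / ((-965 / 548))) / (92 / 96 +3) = -2130624 / 1741825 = -1.22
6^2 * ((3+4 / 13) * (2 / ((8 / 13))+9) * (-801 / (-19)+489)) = 191374596 / 247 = 774795.94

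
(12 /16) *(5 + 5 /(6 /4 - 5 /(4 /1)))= 75 /4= 18.75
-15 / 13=-1.15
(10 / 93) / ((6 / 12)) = 20 / 93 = 0.22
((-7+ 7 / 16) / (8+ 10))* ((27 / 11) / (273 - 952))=45 / 34144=0.00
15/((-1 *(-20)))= 3/4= 0.75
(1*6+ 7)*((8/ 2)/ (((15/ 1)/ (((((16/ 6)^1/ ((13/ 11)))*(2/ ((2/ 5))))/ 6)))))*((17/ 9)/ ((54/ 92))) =137632/ 6561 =20.98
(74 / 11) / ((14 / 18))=666 / 77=8.65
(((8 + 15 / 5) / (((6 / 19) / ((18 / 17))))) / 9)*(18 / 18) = 209 / 51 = 4.10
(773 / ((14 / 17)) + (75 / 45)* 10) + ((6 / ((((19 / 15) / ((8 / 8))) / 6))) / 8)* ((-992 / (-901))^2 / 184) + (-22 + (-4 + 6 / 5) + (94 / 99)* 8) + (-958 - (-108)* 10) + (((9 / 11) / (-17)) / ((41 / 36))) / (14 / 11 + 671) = 1060.13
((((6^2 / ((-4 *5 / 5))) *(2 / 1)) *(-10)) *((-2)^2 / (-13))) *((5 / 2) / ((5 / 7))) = -2520 / 13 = -193.85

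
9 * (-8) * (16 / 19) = -1152 / 19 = -60.63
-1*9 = -9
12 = 12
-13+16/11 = -127/11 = -11.55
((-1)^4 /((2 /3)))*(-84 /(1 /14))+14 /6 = -5285 /3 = -1761.67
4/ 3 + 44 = 136/ 3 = 45.33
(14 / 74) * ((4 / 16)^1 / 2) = 7 / 296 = 0.02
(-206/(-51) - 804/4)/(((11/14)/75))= -18800.80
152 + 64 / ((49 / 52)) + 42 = 12834 / 49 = 261.92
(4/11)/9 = 4/99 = 0.04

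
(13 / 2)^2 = 169 / 4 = 42.25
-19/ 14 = -1.36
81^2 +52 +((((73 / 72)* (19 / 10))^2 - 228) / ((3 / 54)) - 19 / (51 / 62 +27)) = 341151187 / 132480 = 2575.11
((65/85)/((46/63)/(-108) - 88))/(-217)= 6318/157783273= 0.00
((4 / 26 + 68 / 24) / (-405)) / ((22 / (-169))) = 3029 / 53460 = 0.06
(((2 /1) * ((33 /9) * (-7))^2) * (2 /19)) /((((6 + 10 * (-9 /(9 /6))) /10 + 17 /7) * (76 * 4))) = -207515 /1351584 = -0.15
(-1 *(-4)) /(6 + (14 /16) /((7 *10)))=320 /481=0.67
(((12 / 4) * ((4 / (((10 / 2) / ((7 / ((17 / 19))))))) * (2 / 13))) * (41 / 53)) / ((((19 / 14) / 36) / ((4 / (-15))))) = -4628736 / 292825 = -15.81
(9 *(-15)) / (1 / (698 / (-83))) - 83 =87341 / 83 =1052.30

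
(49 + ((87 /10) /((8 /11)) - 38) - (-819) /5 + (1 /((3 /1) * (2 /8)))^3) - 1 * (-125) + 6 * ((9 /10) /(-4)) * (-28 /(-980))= 23745529 /75600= 314.09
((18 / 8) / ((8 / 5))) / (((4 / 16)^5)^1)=1440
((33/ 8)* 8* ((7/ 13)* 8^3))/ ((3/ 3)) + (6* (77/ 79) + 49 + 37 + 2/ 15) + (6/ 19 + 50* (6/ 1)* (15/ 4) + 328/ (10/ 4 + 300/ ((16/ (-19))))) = 170870843797/ 16566537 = 10314.22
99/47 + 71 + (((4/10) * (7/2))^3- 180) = -611879/5875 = -104.15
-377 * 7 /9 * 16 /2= -21112 /9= -2345.78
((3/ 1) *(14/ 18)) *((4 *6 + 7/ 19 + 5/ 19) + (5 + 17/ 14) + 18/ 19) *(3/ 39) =5.71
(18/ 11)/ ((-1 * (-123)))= 6/ 451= 0.01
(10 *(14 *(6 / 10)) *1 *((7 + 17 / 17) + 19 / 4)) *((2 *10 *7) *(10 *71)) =106457400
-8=-8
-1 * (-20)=20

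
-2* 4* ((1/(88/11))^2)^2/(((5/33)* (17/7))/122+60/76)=-267729/108632320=-0.00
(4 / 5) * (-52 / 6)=-104 / 15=-6.93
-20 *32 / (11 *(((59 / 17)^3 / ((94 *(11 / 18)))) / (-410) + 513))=-60591046400 / 534240768519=-0.11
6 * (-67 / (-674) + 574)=1160829 / 337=3444.60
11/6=1.83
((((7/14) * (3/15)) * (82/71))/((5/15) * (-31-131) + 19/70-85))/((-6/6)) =574/689481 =0.00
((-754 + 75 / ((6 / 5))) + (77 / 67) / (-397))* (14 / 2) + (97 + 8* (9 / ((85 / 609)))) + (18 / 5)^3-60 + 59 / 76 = -18214915499369 / 4295738500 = -4240.23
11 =11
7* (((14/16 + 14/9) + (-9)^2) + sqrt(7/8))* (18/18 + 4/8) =21* sqrt(14)/8 + 42049/48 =885.84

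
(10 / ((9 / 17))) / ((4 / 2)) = 85 / 9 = 9.44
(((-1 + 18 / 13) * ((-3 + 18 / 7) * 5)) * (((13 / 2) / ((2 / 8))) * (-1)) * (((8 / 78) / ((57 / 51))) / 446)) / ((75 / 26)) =136 / 88977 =0.00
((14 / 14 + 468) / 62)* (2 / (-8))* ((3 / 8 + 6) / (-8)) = 23919 / 15872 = 1.51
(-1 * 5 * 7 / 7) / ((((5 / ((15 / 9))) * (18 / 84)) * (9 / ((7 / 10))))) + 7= 518 / 81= 6.40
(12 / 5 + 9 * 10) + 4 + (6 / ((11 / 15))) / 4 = 10829 / 110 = 98.45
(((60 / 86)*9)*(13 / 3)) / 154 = 585 / 3311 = 0.18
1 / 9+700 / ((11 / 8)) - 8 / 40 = 251956 / 495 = 509.00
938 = 938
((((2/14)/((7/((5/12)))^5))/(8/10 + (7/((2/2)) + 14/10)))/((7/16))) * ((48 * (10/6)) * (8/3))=78125/13808345481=0.00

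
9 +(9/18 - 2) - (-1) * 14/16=8.38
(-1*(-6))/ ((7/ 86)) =516/ 7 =73.71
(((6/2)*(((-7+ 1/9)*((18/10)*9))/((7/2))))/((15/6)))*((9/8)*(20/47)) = -30132/1645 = -18.32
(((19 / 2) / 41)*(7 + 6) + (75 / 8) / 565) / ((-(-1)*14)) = 16037 / 74128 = 0.22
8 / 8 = 1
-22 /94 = -11 /47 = -0.23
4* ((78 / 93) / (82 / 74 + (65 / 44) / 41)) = 6941792 / 2367439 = 2.93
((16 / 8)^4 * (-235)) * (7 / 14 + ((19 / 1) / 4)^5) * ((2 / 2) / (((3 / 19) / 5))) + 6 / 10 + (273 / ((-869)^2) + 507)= -287970016.23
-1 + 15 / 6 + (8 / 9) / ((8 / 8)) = 2.39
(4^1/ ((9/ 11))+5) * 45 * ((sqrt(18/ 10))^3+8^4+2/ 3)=2403 * sqrt(5)/ 5+5469050/ 3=1824091.32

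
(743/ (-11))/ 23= -743/ 253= -2.94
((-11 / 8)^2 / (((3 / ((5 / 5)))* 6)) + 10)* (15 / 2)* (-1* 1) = -58205 / 768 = -75.79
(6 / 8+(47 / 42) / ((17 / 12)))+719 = 342977 / 476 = 720.54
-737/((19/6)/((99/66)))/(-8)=43.64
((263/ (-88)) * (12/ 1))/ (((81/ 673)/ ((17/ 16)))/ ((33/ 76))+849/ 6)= -9026949/ 35681497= -0.25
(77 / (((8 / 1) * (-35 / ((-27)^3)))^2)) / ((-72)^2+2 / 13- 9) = 55401129927 / 753502400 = 73.52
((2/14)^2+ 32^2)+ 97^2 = 511218/49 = 10433.02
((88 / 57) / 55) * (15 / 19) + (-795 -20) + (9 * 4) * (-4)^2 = -86271 / 361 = -238.98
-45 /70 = -9 /14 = -0.64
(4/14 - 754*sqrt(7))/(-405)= 4.92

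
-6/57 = -2/19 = -0.11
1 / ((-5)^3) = -1 / 125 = -0.01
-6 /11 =-0.55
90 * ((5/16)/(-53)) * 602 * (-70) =2370375/106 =22362.03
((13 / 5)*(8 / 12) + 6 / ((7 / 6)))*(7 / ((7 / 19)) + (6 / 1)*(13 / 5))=124906 / 525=237.92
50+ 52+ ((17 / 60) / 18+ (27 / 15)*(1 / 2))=111149 / 1080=102.92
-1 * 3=-3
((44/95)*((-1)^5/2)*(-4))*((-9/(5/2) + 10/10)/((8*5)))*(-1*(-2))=-286/2375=-0.12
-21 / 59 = -0.36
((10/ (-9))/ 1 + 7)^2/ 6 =2809/ 486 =5.78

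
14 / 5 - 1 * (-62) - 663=-2991 / 5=-598.20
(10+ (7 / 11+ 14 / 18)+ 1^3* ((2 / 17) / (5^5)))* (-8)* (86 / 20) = -10325409056 / 26296875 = -392.65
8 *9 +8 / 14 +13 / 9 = 4663 / 63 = 74.02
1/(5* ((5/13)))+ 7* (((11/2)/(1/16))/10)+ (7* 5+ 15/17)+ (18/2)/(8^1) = 337033/3400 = 99.13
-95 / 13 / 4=-95 / 52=-1.83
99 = 99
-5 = -5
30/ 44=15/ 22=0.68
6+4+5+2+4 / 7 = 123 / 7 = 17.57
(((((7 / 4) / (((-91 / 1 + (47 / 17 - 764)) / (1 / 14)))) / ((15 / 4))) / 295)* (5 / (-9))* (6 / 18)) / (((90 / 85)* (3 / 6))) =289 / 6231433680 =0.00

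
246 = 246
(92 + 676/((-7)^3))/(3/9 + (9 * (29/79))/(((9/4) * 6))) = 7318560/46991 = 155.74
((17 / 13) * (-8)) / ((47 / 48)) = -6528 / 611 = -10.68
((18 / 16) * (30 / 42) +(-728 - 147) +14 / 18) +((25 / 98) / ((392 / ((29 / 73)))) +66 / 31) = -681713063987 / 782418672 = -871.29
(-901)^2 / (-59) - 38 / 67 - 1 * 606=-56788427 / 3953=-14365.91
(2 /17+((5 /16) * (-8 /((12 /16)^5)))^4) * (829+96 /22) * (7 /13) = 46853086077830535538 /8476372878831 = 5527492.33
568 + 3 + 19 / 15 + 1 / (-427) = 3665353 / 6405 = 572.26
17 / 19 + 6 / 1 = 131 / 19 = 6.89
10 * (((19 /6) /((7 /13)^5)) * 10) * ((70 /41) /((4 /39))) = 11463671375 /98441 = 116452.20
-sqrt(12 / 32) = -sqrt(6) / 4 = -0.61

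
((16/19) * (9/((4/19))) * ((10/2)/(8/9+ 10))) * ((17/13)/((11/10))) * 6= 826200/7007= 117.91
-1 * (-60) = 60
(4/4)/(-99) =-1/99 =-0.01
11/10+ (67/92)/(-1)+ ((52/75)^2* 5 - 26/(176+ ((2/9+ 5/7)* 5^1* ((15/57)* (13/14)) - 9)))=764286344923/291638263500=2.62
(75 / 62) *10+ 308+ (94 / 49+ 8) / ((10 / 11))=2513998 / 7595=331.01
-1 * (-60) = 60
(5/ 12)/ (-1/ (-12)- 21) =-5/ 251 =-0.02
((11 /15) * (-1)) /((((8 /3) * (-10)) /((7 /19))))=77 /7600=0.01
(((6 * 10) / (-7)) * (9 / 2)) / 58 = -0.67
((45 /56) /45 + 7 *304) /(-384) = -39723 /7168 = -5.54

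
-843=-843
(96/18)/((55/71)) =1136/165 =6.88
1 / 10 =0.10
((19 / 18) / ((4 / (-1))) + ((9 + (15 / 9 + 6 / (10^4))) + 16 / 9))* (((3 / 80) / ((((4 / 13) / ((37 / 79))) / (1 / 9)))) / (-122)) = -32957639 / 52045200000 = -0.00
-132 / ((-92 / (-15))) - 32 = -1231 / 23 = -53.52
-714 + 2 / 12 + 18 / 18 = -4277 / 6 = -712.83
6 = 6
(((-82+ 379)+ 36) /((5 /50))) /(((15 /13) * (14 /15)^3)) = 4870125 /1372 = 3549.65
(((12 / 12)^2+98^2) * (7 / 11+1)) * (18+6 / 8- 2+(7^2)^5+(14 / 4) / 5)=97674297633081 / 22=4439740801503.68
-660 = -660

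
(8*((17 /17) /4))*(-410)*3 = -2460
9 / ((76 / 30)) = 135 / 38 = 3.55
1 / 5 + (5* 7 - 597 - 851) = -7064 / 5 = -1412.80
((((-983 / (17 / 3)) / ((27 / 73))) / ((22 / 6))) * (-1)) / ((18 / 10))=358795 / 5049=71.06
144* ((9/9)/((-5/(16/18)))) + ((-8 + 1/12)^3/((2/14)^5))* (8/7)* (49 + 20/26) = -474318623.04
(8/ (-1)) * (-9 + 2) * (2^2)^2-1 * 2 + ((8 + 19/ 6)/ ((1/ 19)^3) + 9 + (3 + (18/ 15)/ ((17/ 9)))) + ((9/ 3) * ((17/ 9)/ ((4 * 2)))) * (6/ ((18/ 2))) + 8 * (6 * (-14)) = 235091459/ 3060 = 76827.27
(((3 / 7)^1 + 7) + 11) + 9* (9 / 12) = 705 / 28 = 25.18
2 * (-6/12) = -1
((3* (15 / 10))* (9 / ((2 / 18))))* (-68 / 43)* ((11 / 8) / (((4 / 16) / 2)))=-272646 / 43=-6340.60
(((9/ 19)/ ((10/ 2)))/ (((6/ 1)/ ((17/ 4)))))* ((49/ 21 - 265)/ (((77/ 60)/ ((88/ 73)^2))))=-14146176/ 708757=-19.96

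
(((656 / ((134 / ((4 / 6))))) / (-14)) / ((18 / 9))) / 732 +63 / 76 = 16218187 / 19568556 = 0.83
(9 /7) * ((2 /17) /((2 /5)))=45 /119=0.38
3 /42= 1 /14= 0.07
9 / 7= 1.29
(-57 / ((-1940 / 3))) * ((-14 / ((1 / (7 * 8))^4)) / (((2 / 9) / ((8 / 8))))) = -26486756352 / 485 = -54611868.77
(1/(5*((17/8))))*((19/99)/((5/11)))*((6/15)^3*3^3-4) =-43168/478125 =-0.09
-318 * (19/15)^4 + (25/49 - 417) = -1021272274/826875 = -1235.10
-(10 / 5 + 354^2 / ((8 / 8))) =-125318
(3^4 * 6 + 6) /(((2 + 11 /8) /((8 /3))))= 10496 /27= 388.74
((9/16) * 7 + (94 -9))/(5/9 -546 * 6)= -12807/471664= -0.03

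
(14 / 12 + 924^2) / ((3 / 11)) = 56349293 / 18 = 3130516.28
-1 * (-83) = 83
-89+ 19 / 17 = -1494 / 17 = -87.88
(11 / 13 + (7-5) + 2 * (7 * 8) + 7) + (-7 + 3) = 1532 / 13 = 117.85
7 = 7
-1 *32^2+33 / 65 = -66527 / 65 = -1023.49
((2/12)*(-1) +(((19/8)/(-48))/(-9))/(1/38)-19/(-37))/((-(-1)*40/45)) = 35533/56832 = 0.63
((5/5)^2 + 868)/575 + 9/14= 17341/8050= 2.15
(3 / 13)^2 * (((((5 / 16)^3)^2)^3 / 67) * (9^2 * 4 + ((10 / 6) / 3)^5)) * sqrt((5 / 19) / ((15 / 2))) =72994235992431640625 * sqrt(114) / 19997057185208572031416890556416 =0.00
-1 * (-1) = 1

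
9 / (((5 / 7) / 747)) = 47061 / 5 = 9412.20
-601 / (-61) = 9.85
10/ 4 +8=21/ 2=10.50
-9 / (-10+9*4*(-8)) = 9 / 298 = 0.03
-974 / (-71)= 974 / 71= 13.72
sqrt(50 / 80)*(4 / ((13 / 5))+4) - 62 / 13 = -62 / 13+18*sqrt(10) / 13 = -0.39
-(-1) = 1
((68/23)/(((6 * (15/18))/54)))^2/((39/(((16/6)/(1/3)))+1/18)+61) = 970818048/62779075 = 15.46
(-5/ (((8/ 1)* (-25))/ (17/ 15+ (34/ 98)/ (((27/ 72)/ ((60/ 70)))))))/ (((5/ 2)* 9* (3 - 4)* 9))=-9911/ 41674500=-0.00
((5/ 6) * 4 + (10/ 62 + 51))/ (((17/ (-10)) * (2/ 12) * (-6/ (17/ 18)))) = 25340/ 837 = 30.27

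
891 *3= 2673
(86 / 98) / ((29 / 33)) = 1.00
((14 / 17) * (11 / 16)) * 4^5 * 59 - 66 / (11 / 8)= 580688 / 17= 34158.12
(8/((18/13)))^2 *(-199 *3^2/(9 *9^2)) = -538096/6561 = -82.01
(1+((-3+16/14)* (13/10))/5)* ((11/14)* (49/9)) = 1991/900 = 2.21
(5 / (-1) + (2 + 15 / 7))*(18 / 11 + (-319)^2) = -6716334 / 77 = -87225.12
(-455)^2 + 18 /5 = 1035143 /5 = 207028.60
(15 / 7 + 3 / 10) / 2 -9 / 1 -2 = -9.78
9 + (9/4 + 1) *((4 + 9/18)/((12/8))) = 75/4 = 18.75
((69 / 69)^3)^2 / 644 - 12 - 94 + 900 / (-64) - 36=-402013 / 2576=-156.06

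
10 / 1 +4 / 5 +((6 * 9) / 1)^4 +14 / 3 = 127546072 / 15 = 8503071.47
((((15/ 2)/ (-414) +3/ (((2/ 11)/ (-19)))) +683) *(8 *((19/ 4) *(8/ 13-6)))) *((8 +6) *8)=-7595246960/ 897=-8467387.92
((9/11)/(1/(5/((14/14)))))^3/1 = 91125/1331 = 68.46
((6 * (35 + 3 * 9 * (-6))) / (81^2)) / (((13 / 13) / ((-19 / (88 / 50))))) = 60325 / 48114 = 1.25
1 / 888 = 0.00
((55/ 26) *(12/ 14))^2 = 27225/ 8281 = 3.29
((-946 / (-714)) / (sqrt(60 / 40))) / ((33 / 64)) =2752*sqrt(6) / 3213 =2.10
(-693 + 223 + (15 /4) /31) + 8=-57273 /124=-461.88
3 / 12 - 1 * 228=-911 / 4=-227.75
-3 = -3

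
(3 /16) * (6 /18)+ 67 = 1073 /16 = 67.06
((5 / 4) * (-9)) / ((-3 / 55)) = 825 / 4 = 206.25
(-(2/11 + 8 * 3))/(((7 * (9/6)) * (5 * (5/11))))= -76/75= -1.01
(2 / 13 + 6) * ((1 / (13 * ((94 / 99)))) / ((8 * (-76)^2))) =495 / 45878768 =0.00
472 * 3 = 1416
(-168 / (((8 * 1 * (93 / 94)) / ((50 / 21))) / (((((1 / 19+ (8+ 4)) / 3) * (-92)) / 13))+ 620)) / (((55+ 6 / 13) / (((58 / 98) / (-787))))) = 111991167600 / 30475370898553903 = 0.00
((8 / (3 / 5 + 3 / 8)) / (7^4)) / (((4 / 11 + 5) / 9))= 10560 / 1841567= 0.01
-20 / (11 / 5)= -100 / 11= -9.09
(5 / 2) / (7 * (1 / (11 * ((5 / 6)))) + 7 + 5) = 275 / 1404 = 0.20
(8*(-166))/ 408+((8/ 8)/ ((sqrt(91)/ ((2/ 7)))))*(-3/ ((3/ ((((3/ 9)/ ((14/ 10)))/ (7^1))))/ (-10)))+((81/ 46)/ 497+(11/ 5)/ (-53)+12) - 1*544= -535.28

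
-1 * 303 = -303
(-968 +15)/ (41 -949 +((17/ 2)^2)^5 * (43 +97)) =-243968/ 70559786283267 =-0.00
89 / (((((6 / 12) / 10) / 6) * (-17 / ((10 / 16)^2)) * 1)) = -33375 / 136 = -245.40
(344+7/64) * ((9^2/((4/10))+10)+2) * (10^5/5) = 5904916875/4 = 1476229218.75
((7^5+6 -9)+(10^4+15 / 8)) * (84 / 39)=57735.73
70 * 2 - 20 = 120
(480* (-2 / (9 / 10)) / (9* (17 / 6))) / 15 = -1280 / 459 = -2.79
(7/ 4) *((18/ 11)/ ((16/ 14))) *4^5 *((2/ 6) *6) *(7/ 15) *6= 790272/ 55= 14368.58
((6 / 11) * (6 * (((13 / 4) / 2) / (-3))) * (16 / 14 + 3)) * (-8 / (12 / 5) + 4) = -377 / 77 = -4.90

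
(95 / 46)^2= 9025 / 2116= 4.27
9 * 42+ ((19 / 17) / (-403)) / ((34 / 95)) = 88047247 / 232934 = 377.99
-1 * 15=-15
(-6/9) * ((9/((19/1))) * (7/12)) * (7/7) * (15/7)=-15/38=-0.39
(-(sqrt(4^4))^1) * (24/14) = -27.43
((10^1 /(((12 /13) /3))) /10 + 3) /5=5 /4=1.25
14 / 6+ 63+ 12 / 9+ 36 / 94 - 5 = 8749 / 141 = 62.05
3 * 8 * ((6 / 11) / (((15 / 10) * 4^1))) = 2.18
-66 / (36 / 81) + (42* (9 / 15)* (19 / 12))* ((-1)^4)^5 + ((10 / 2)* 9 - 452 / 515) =-33206 / 515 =-64.48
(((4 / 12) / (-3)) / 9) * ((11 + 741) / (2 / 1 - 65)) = 752 / 5103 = 0.15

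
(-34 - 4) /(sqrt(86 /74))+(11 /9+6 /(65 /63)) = 4117 /585 - 38 * sqrt(1591) /43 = -28.21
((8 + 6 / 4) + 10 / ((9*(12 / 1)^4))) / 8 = 886469 / 746496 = 1.19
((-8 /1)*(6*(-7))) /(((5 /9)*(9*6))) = 56 /5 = 11.20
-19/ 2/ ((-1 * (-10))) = -19/ 20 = -0.95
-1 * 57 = -57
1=1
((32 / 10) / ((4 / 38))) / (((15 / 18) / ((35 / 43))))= 6384 / 215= 29.69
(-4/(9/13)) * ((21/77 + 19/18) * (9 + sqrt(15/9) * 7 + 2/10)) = -314548/4455 - 47866 * sqrt(15)/2673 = -139.96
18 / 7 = 2.57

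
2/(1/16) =32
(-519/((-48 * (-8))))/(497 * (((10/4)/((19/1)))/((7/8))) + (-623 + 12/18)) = 9861/3995264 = 0.00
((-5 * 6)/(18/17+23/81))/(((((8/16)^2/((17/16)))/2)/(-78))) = 27388530/1849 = 14812.62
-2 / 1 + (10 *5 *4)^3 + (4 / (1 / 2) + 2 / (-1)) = 8000004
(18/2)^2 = 81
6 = 6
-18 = -18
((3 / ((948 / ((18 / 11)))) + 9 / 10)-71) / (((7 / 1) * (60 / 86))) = -14.35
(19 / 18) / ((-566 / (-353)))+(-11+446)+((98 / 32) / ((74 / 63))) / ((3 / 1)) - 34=1213880983 / 3015648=402.53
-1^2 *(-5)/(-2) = -5/2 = -2.50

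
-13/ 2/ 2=-13/ 4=-3.25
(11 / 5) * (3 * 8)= 264 / 5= 52.80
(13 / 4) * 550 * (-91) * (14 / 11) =-207025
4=4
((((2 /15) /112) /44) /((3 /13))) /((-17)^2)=13 /32044320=0.00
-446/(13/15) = -6690/13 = -514.62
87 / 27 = 29 / 9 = 3.22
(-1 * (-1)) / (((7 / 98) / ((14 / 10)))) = 98 / 5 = 19.60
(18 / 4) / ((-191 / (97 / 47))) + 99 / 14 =441306 / 62839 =7.02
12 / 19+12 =240 / 19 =12.63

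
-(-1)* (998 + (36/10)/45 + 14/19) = 474438/475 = 998.82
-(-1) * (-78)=-78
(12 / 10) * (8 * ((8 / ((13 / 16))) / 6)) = 15.75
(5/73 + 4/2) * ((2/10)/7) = 151/2555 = 0.06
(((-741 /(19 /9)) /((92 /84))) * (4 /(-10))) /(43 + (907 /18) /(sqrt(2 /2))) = 265356 /193315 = 1.37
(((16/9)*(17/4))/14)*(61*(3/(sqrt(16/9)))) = 1037/14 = 74.07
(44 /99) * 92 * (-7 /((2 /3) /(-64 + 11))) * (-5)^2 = 1706600 /3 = 568866.67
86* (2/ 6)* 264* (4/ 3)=30272/ 3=10090.67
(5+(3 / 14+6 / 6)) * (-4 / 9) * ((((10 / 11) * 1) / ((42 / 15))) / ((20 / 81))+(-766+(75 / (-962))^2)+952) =-64516992607 / 124703579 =-517.36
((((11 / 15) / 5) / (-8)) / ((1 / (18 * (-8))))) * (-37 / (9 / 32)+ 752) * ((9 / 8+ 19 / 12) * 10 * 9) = 399256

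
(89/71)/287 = 89/20377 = 0.00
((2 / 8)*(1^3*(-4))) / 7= -1 / 7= -0.14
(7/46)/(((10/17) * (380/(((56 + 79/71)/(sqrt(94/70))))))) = 96509 * sqrt(1645)/116661520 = 0.03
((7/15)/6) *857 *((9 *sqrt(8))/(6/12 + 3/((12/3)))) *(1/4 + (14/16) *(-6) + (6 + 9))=47992 *sqrt(2)/5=13574.19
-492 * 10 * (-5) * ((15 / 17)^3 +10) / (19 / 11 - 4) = -568314120 / 4913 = -115675.58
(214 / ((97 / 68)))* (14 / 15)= 203728 / 1455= 140.02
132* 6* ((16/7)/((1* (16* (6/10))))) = 1320/7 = 188.57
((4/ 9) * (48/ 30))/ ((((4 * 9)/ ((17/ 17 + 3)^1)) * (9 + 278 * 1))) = 32/ 116235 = 0.00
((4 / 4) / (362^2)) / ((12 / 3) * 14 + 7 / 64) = 16 / 117644751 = 0.00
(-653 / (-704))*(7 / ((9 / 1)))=4571 / 6336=0.72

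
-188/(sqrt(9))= -188/3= -62.67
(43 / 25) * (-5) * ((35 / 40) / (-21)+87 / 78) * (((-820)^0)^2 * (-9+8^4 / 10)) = -5770643 / 1560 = -3699.13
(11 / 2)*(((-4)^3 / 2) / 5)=-176 / 5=-35.20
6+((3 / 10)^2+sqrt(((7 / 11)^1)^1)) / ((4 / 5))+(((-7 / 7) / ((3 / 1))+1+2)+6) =5 * sqrt(77) / 44+3547 / 240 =15.78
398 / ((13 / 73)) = 29054 / 13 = 2234.92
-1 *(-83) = 83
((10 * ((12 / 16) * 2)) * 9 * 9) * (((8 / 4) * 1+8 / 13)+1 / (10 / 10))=57105 / 13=4392.69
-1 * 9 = -9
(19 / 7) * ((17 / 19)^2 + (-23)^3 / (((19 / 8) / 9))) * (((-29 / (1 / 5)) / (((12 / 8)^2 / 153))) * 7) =164111486620 / 19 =8637446664.21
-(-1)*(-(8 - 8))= 0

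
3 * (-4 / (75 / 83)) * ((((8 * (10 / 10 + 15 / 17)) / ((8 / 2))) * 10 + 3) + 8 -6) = -9628 / 17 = -566.35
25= 25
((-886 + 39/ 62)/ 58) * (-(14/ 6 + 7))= 384251/ 2697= 142.47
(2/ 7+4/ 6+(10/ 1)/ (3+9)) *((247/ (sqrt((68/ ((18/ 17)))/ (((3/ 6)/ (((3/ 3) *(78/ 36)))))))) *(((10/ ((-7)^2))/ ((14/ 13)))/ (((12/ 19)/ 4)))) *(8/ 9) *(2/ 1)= 2346500 *sqrt(78)/ 367353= 56.41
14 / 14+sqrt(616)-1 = 24.82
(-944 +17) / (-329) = 927 / 329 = 2.82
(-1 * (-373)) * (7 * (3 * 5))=39165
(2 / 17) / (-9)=-2 / 153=-0.01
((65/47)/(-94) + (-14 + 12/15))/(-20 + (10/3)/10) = 875739/1303310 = 0.67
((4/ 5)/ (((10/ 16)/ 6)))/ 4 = 48/ 25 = 1.92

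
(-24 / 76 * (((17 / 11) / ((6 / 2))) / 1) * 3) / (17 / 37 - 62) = 1258 / 158631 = 0.01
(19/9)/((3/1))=19/27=0.70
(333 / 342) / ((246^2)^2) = 37 / 139163077728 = 0.00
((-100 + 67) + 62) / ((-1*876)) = -29 / 876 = -0.03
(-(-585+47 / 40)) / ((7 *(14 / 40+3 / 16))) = 46706 / 301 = 155.17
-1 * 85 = -85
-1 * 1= -1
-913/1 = -913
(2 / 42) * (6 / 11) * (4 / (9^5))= 8 / 4546773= 0.00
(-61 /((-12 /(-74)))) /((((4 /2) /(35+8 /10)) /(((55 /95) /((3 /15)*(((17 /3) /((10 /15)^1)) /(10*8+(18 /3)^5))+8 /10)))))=-1586923784 /325755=-4871.53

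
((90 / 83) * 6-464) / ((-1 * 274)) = 18986 / 11371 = 1.67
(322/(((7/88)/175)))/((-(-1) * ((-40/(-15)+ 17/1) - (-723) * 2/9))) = 2125200/541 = 3928.28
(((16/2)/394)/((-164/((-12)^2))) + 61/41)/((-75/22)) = -261206/605775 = -0.43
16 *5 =80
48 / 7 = 6.86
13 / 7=1.86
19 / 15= 1.27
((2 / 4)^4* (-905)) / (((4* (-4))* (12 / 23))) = 20815 / 3072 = 6.78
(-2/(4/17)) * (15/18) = -85/12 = -7.08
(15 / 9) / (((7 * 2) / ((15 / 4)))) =25 / 56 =0.45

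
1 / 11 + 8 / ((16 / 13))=145 / 22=6.59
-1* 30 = -30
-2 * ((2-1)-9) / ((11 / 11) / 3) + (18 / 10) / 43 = 10329 / 215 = 48.04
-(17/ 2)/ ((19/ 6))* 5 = -13.42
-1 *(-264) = 264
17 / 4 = 4.25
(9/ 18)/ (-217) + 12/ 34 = 2587/ 7378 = 0.35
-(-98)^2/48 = -2401/12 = -200.08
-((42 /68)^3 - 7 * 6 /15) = 503951 /196520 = 2.56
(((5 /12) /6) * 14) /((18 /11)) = 385 /648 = 0.59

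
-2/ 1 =-2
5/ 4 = 1.25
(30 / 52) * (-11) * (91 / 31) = -1155 / 62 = -18.63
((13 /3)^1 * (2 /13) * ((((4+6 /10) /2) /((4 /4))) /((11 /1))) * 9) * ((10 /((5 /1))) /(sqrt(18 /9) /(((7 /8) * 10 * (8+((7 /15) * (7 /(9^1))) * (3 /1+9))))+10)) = 5680374 /22639133 - 26271 * sqrt(2) /113195665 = 0.25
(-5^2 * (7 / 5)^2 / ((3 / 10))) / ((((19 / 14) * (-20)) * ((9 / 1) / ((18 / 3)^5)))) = 98784 / 19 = 5199.16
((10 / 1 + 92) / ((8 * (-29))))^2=2601 / 13456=0.19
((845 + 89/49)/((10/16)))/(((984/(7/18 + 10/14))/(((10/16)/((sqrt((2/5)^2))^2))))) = 5.93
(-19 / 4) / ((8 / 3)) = -57 / 32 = -1.78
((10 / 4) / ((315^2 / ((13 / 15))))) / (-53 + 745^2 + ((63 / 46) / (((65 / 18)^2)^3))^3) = 0.00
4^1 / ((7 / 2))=1.14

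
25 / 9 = 2.78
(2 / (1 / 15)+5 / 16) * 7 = 3395 / 16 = 212.19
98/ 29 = 3.38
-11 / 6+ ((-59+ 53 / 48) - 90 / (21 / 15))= -124.01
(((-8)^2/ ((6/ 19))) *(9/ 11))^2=3326976/ 121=27495.67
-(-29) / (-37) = -29 / 37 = -0.78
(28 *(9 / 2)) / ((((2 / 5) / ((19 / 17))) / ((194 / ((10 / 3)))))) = 348327 / 17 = 20489.82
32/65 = 0.49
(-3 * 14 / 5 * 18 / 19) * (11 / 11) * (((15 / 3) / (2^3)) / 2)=-189 / 76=-2.49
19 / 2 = 9.50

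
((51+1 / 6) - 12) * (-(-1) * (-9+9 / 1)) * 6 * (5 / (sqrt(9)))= 0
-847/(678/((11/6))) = -9317/4068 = -2.29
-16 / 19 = -0.84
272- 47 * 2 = 178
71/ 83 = 0.86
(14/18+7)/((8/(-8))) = -70/9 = -7.78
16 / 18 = 8 / 9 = 0.89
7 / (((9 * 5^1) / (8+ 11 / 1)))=133 / 45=2.96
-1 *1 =-1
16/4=4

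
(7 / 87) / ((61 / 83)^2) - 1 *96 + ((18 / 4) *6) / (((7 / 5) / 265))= 11364126442 / 2266089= 5014.86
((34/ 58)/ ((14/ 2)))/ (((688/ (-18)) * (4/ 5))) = -765/ 279328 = -0.00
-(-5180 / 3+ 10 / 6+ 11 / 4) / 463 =6889 / 1852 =3.72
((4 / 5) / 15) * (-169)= -676 / 75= -9.01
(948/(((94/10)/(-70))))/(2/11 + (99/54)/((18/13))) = -394178400/84083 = -4687.97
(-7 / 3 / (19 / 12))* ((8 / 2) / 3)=-112 / 57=-1.96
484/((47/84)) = 40656/47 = 865.02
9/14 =0.64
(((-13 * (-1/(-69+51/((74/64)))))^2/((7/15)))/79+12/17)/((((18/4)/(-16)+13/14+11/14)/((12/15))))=242684771456/609465399705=0.40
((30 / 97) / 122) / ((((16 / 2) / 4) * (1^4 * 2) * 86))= 15 / 2035448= 0.00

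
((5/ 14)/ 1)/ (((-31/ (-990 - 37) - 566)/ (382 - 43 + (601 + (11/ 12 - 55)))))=-54590185/ 97650168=-0.56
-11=-11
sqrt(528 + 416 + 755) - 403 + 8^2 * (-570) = -36883 + sqrt(1699) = -36841.78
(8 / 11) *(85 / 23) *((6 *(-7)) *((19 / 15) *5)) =-180880 / 253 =-714.94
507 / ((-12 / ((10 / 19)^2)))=-4225 / 361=-11.70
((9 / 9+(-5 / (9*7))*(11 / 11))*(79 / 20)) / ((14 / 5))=2291 / 1764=1.30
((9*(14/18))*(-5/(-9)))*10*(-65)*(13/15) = -59150/27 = -2190.74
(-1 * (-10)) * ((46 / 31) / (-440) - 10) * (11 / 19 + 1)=-157.95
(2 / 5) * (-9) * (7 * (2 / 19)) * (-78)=19656 / 95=206.91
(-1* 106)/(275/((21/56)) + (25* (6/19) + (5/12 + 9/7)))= -0.14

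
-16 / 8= -2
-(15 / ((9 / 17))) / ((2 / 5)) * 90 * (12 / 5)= -15300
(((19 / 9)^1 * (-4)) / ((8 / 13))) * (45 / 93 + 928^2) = -6594089593 / 558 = -11817364.86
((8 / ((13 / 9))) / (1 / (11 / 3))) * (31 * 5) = 40920 / 13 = 3147.69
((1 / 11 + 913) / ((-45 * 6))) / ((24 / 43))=-1333 / 220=-6.06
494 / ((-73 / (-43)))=290.99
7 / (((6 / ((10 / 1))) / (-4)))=-140 / 3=-46.67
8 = 8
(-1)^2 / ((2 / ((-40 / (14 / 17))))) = -170 / 7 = -24.29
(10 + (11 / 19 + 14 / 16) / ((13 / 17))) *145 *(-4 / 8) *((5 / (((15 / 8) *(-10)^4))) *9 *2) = -157383 / 38000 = -4.14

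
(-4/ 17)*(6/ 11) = -24/ 187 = -0.13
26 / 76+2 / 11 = 219 / 418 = 0.52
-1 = -1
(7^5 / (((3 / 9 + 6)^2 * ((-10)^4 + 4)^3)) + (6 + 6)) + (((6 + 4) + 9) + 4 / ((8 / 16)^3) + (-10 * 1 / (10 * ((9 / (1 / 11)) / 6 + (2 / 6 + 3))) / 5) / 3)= 13547607131610248717 / 215052857115346880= 63.00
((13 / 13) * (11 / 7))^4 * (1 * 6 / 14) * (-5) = -219615 / 16807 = -13.07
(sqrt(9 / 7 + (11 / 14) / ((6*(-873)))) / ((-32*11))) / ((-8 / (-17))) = -17*sqrt(192034101) / 34417152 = -0.01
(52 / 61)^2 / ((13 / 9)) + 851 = 3168443 / 3721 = 851.50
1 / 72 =0.01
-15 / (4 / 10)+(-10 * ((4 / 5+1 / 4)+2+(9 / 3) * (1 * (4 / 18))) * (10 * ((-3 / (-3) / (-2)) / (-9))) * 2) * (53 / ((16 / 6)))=-61795 / 72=-858.26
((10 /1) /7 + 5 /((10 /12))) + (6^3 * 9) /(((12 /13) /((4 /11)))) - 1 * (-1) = 59617 /77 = 774.25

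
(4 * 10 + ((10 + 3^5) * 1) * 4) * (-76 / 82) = -39976 / 41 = -975.02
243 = 243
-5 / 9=-0.56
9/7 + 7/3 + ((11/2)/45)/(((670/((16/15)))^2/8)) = 28785732212/7953946875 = 3.62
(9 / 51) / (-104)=-3 / 1768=-0.00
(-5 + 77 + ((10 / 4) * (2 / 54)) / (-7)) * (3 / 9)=27211 / 1134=24.00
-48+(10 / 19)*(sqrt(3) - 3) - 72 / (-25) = -22182 / 475+10*sqrt(3) / 19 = -45.79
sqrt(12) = 2* sqrt(3) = 3.46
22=22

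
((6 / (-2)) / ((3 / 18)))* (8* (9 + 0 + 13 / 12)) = -1452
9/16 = 0.56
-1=-1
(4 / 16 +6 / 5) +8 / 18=341 / 180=1.89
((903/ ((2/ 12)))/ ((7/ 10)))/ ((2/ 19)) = 73530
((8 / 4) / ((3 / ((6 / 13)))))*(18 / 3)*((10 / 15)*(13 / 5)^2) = 208 / 25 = 8.32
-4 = -4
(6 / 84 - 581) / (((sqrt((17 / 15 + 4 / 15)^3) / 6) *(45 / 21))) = -8133 *sqrt(35) / 49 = -981.95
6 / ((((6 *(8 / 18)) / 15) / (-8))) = -270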